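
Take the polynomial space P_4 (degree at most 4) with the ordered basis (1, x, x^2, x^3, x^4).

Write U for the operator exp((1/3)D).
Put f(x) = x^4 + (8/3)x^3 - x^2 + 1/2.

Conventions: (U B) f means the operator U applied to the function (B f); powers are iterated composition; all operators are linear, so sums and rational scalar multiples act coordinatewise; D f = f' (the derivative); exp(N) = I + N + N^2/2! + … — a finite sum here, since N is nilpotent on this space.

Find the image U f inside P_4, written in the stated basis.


g(x) = x^4 + 4x^3 + (7/3)x^2 + (10/27)x + 1/2

order-1 term: (4/3)x^3 + (8/3)x^2 - (2/3)x
order-2 term: (2/3)x^2 + (8/9)x - 1/9
order-3 term: (4/27)x + 8/81
order-4 term: 1/81
the series for exp((1/3)D) f terminates at order 4
exp((1/3)D) f = x^4 + 4x^3 + (7/3)x^2 + (10/27)x + 1/2


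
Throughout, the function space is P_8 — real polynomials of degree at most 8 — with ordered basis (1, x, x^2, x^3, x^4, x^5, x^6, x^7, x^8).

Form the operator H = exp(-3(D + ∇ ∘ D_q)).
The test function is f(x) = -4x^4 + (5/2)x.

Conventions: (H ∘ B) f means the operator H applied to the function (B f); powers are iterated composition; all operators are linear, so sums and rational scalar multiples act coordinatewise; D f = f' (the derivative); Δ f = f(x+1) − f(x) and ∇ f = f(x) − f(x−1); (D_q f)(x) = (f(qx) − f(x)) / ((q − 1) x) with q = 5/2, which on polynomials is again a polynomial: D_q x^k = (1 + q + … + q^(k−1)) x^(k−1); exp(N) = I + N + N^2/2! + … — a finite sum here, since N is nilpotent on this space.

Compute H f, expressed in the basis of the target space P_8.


g(x) = -4x^4 + 48x^3 + (1395/2)x^2 - (9247/2)x + 17199/8

order-1 term: 48x^3 + (1827/2)x^2 - (1827/2)x + 297
order-2 term: -216x^2 - (8289/2)x - 21789/8
order-3 term: 432x + 9801/2
order-4 term: -324
the series for exp(-3(D + ∇ ∘ D_q)) f terminates at order 4
exp(-3(D + ∇ ∘ D_q)) f = -4x^4 + 48x^3 + (1395/2)x^2 - (9247/2)x + 17199/8


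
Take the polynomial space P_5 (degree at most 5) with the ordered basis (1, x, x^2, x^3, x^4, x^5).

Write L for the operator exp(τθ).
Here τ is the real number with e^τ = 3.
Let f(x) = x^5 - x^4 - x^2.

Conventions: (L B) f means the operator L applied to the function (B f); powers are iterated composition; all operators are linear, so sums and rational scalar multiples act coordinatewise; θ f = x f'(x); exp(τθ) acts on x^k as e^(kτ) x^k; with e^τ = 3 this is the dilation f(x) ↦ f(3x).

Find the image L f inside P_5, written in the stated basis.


g(x) = 243x^5 - 81x^4 - 9x^2

exp(τθ) x^k = e^(kτ) x^k; with e^τ = 3 this sends x^k to 3^k x^k
x^2 ↦ 9 x^2
x^4 ↦ 81 x^4
x^5 ↦ 243 x^5
applying this coordinatewise to f: exp(τθ) f = 243x^5 - 81x^4 - 9x^2


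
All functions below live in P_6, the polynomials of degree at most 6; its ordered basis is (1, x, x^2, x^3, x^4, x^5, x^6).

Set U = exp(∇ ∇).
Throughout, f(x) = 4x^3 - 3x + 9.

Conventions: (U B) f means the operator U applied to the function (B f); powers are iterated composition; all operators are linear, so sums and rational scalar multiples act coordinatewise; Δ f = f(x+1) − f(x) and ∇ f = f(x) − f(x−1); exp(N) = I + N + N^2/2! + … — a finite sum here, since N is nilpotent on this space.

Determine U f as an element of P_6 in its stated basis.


order-1 term: 24x - 24
the series for exp(∇ ∇) f terminates at order 1
exp(∇ ∇) f = 4x^3 + 21x - 15

g(x) = 4x^3 + 21x - 15


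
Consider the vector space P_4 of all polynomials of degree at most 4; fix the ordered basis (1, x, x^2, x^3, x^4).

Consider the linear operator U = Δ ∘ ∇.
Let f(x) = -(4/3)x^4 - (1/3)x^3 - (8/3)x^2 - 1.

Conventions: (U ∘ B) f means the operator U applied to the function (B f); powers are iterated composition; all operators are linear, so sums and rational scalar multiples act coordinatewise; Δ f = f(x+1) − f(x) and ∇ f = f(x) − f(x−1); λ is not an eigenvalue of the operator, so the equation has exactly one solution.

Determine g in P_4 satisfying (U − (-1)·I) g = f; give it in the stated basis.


write g with unknown coordinates in the stated basis and equate coefficients in (U − (-1)·I) g = f
solving from the highest basis element down gives g = -(4/3)x^4 - (1/3)x^3 + (40/3)x^2 + 2x - 25
check: U g = -16x^2 - 2x + 24
so U g − (-1)·g = -(4/3)x^4 - (1/3)x^3 - (8/3)x^2 - 1 = f ✓

the result is g(x) = -(4/3)x^4 - (1/3)x^3 + (40/3)x^2 + 2x - 25


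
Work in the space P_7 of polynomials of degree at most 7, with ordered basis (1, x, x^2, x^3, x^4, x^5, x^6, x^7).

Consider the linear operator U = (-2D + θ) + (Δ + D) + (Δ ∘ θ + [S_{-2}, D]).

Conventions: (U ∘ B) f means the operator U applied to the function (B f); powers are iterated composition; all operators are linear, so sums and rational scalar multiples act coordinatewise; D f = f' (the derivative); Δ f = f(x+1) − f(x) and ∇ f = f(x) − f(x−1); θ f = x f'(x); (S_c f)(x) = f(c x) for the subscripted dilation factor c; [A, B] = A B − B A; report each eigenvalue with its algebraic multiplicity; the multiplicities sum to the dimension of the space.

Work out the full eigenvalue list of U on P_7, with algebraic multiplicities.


image of 1: 0
image of x: x + 4
image of x^2: 2x^2 - 8x + 3
image of x^3: 3x^3 + 45x^2 + 12x + 4
image of x^4: 4x^4 - 80x^3 + 30x^2 + 20x + 5
image of x^5: 5x^5 + 265x^4 + 60x^3 + 60x^2 + 30x + 6
image of x^6: 6x^6 - 540x^5 + 105x^4 + 140x^3 + 105x^2 + 42x + 7
image of x^7: 7x^7 + 1393x^6 + 168x^5 + 280x^4 + 280x^3 + 168x^2 + 56x + 8
the matrix is upper triangular; its diagonal is (0, 1, 2, 3, 4, 5, 6, 7)
for a triangular matrix the eigenvalues are the diagonal entries, with algebraic multiplicity their repetition count

λ = 0 (multiplicity 1), λ = 1 (multiplicity 1), λ = 2 (multiplicity 1), λ = 3 (multiplicity 1), λ = 4 (multiplicity 1), λ = 5 (multiplicity 1), λ = 6 (multiplicity 1), λ = 7 (multiplicity 1)


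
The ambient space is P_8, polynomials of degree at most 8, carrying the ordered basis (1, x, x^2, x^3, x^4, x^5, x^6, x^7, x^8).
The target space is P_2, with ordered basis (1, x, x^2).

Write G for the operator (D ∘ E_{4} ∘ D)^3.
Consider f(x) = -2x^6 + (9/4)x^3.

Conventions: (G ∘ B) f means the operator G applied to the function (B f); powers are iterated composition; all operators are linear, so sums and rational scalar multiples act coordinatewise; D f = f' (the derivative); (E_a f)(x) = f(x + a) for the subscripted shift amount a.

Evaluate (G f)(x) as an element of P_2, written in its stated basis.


g(x) = -1440

D f = -12x^5 + (27/4)x^2
E_{4} D f = -12x^5 - 240x^4 - 1920x^3 - (30693/4)x^2 - 15306x - 12180
D E_{4} D f = -60x^4 - 960x^3 - 5760x^2 - (30693/2)x - 15306
D (D ∘ E_{4} ∘ D) f = -240x^3 - 2880x^2 - 11520x - 30693/2
E_{4} D (D ∘ E_{4} ∘ D) f = -240x^3 - 5760x^2 - 46080x - 245733/2
D E_{4} D (D ∘ E_{4} ∘ D) f = -720x^2 - 11520x - 46080
D (D ∘ E_{4} ∘ D) (D ∘ E_{4} ∘ D) f = -1440x - 11520
E_{4} D (D ∘ E_{4} ∘ D) (D ∘ E_{4} ∘ D) f = -1440x - 17280
D E_{4} D (D ∘ E_{4} ∘ D) (D ∘ E_{4} ∘ D) f = -1440


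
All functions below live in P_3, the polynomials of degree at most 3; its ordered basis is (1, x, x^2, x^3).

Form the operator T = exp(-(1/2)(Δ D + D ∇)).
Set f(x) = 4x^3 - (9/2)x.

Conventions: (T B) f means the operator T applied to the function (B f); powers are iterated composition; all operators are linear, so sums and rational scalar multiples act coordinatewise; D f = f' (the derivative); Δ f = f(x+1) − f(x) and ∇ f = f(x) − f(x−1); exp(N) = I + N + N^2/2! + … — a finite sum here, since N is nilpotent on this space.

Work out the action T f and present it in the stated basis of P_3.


the result is g(x) = 4x^3 - (57/2)x

order-1 term: -24x
the series for exp(-(1/2)(Δ D + D ∇)) f terminates at order 1
exp(-(1/2)(Δ D + D ∇)) f = 4x^3 - (57/2)x


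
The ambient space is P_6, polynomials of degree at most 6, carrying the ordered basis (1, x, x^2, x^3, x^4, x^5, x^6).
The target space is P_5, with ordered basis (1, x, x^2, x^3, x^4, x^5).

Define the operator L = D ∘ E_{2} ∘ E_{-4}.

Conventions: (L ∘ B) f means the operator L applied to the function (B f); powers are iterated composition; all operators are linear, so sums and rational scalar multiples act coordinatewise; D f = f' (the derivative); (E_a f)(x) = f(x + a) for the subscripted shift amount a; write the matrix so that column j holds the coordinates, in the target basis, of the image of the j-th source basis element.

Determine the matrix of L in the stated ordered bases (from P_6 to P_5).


the matrix is [[0, 1, -4, 12, -32, 80, -192]; [0, 0, 2, -12, 48, -160, 480]; [0, 0, 0, 3, -24, 120, -480]; [0, 0, 0, 0, 4, -40, 240]; [0, 0, 0, 0, 0, 5, -60]; [0, 0, 0, 0, 0, 0, 6]] (rows listed top to bottom)

image of 1: 0
image of x: 1
image of x^2: 2x - 4
image of x^3: 3x^2 - 12x + 12
image of x^4: 4x^3 - 24x^2 + 48x - 32
image of x^5: 5x^4 - 40x^3 + 120x^2 - 160x + 80
image of x^6: 6x^5 - 60x^4 + 240x^3 - 480x^2 + 480x - 192
each image's coordinates form column j of the matrix


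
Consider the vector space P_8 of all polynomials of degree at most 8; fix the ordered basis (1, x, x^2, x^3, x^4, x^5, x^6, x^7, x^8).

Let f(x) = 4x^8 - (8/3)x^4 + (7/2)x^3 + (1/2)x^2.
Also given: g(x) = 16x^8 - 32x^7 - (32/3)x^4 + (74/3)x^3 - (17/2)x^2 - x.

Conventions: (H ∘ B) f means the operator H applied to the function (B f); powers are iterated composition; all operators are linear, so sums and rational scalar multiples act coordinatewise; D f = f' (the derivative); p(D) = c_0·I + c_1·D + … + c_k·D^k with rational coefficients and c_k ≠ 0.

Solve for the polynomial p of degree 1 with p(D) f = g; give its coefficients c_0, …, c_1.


D^0 f = 4x^8 - (8/3)x^4 + (7/2)x^3 + (1/2)x^2
D^1 f = 32x^7 - (32/3)x^3 + (21/2)x^2 + x
matching coefficients of g against c_0 f + c_1 Df + … from the top degree down determines the c_i
solution: c_0 = 4, c_1 = -1

c_0 = 4, c_1 = -1


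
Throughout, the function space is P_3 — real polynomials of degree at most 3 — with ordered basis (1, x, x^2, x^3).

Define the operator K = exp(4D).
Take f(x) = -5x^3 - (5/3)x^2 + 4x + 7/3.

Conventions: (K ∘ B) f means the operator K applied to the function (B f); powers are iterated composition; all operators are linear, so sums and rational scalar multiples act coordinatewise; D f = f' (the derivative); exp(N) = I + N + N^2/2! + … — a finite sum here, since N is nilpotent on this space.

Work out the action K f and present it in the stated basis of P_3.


order-1 term: -60x^2 - (40/3)x + 16
order-2 term: -240x - 80/3
order-3 term: -320
the series for exp(4D) f terminates at order 3
exp(4D) f = -5x^3 - (185/3)x^2 - (748/3)x - 985/3

the result is g(x) = -5x^3 - (185/3)x^2 - (748/3)x - 985/3


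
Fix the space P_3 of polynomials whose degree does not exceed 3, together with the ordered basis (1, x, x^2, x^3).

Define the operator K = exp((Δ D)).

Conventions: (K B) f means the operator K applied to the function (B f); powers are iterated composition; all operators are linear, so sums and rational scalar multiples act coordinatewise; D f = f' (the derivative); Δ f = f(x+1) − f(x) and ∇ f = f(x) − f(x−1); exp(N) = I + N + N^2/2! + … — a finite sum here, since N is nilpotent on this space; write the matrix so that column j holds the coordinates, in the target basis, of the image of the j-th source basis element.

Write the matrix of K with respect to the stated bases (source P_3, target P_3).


image of 1: 1
image of x: x
image of x^2: x^2 + 2
image of x^3: x^3 + 6x + 3
each image's coordinates form column j of the matrix

the matrix is [[1, 0, 2, 3]; [0, 1, 0, 6]; [0, 0, 1, 0]; [0, 0, 0, 1]] (rows listed top to bottom)


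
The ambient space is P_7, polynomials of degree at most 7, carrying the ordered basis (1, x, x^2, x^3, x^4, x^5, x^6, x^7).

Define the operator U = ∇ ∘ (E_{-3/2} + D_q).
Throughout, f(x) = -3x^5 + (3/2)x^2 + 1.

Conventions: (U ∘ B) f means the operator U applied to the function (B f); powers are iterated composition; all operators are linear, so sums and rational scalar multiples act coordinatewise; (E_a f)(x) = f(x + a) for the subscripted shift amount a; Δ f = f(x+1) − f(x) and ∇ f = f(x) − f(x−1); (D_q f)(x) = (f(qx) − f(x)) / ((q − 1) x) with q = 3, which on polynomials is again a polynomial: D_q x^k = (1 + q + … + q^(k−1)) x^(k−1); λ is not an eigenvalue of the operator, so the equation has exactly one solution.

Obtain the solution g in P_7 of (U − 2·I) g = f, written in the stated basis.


write g with unknown coordinates in the stated basis and equate coefficients in (U − 2·I) g = f
solving from the highest basis element down gives g = (3/2)x^5 + (15/4)x^4 + (681/2)x^3 + (1899/8)x^2 + (10893/4)x + 78175/64
check: U g = (15/2)x^4 + 681x^3 + (1905/4)x^2 + (10893/2)x + 78207/32
so U g − 2·g = -3x^5 + (3/2)x^2 + 1 = f ✓

g(x) = (3/2)x^5 + (15/4)x^4 + (681/2)x^3 + (1899/8)x^2 + (10893/4)x + 78175/64


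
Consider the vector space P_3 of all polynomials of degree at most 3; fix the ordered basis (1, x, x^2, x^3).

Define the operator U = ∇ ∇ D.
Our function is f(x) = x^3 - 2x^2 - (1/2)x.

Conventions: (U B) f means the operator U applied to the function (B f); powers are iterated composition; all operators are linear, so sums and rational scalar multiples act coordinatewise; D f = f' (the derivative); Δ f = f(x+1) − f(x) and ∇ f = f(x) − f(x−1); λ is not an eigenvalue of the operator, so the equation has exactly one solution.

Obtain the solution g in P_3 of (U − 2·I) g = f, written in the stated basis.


write g with unknown coordinates in the stated basis and equate coefficients in (U − 2·I) g = f
solving from the highest basis element down gives g = -(1/2)x^3 + x^2 + (1/4)x - 3/2
check: U g = -3
so U g − 2·g = x^3 - 2x^2 - (1/2)x = f ✓

g(x) = -(1/2)x^3 + x^2 + (1/4)x - 3/2


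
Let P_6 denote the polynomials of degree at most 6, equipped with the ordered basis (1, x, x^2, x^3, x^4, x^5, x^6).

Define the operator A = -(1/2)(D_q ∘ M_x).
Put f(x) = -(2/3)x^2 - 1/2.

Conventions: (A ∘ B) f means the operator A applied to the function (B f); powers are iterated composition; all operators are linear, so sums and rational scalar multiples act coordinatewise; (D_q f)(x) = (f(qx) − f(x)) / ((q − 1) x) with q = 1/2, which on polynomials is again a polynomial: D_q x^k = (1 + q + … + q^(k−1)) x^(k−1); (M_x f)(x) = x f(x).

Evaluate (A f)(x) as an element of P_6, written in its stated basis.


the result is g(x) = (7/12)x^2 + 1/4

M_x f = -(2/3)x^3 - (1/2)x
D_q M_x f = -(7/6)x^2 - 1/2
(-(1/2)(D_q ∘ M_x)) f = (7/12)x^2 + 1/4


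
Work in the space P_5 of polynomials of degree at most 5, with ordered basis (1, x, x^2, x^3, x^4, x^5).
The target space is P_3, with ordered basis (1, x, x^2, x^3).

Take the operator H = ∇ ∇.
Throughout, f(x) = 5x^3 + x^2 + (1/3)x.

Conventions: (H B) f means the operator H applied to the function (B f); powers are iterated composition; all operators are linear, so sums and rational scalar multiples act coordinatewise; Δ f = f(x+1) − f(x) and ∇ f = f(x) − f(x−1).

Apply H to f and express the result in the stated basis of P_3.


∇ f = 15x^2 - 13x + 13/3
∇ ∇ f = 30x - 28

the result is g(x) = 30x - 28


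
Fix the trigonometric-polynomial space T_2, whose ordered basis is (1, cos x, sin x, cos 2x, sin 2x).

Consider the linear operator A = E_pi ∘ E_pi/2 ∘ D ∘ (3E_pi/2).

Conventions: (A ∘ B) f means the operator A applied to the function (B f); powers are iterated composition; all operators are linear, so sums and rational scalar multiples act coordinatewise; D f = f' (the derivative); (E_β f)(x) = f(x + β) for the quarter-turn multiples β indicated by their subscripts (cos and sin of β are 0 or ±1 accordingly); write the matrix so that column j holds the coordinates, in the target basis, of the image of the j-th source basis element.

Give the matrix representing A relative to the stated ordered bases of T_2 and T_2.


the matrix is [[0, 0, 0, 0, 0]; [0, 0, 3, 0, 0]; [0, -3, 0, 0, 0]; [0, 0, 0, 0, 6]; [0, 0, 0, -6, 0]] (rows listed top to bottom)

image of 1: 0
image of cos x: -3sin x
image of sin x: 3cos x
image of cos 2x: -6sin 2x
image of sin 2x: 6cos 2x
each image's coordinates form column j of the matrix


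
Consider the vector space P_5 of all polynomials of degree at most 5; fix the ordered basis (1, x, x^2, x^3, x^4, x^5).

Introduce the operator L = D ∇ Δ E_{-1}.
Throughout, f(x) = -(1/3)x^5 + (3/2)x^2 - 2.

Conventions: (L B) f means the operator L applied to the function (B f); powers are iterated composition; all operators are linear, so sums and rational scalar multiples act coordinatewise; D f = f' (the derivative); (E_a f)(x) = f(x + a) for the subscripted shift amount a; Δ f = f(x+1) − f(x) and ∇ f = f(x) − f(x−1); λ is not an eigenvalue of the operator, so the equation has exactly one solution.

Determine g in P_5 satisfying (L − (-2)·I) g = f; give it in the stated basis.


write g with unknown coordinates in the stated basis and equate coefficients in (L − (-2)·I) g = f
solving from the highest basis element down gives g = -(1/6)x^5 + (23/4)x^2 - 10x + 29/6
check: L g = -10x^2 + 20x - 35/3
so L g − (-2)·g = -(1/3)x^5 + (3/2)x^2 - 2 = f ✓

the image equals g(x) = -(1/6)x^5 + (23/4)x^2 - 10x + 29/6


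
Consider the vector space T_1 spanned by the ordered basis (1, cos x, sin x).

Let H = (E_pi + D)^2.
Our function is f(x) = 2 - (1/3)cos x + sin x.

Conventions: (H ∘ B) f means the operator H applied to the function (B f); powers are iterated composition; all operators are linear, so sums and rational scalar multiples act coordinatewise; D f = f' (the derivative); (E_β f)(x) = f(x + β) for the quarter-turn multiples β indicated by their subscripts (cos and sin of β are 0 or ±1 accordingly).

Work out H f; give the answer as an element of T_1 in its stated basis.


E_pi f = 2 + (1/3)cos x - sin x
D f = cos x + (1/3)sin x
(E_pi + D) f = 2 + (4/3)cos x - (2/3)sin x
E_pi (E_pi + D) f = 2 - (4/3)cos x + (2/3)sin x
D (E_pi + D) f = -(2/3)cos x - (4/3)sin x
(E_pi + D) (E_pi + D) f = 2 - 2cos x - (2/3)sin x

the image equals g(x) = 2 - 2cos x - (2/3)sin x


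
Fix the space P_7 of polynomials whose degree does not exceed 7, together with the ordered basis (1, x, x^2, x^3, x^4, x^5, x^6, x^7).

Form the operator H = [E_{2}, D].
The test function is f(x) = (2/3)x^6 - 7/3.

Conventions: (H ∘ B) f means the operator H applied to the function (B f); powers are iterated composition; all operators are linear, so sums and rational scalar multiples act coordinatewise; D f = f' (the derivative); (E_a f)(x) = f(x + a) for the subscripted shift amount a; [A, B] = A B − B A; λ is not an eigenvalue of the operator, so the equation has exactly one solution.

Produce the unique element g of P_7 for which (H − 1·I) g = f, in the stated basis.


the result is g(x) = -(2/3)x^6 + 7/3

write g with unknown coordinates in the stated basis and equate coefficients in (H − 1·I) g = f
solving from the highest basis element down gives g = -(2/3)x^6 + 7/3
check: H g = 0
so H g − 1·g = (2/3)x^6 - 7/3 = f ✓


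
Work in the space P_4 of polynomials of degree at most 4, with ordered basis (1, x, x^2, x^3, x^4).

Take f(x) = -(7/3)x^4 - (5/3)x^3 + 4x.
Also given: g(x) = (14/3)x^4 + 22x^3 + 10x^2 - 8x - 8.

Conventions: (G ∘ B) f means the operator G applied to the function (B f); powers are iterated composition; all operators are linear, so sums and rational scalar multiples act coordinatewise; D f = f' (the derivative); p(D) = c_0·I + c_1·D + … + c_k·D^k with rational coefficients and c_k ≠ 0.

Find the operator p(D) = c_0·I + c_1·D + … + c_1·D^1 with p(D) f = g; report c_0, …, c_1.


D^0 f = -(7/3)x^4 - (5/3)x^3 + 4x
D^1 f = -(28/3)x^3 - 5x^2 + 4
matching coefficients of g against c_0 f + c_1 Df + … from the top degree down determines the c_i
solution: c_0 = -2, c_1 = -2

p(D) = -2·I − 2·D, i.e. c_0 = -2, c_1 = -2


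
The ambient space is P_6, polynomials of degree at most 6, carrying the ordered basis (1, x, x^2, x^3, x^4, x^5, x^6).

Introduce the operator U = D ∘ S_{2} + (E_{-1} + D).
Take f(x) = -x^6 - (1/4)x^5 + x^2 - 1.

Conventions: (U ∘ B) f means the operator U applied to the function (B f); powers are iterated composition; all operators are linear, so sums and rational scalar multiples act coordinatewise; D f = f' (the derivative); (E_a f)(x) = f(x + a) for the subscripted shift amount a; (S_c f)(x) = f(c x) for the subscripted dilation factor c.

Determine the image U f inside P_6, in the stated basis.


g(x) = -x^6 - (1537/4)x^5 - 55x^4 + (35/2)x^3 - (23/2)x^2 + (51/4)x - 3/4

S_{2} f = -64x^6 - 8x^5 + 4x^2 - 1
D S_{2} f = -384x^5 - 40x^4 + 8x
E_{-1} f = -x^6 + (23/4)x^5 - (55/4)x^4 + (35/2)x^3 - (23/2)x^2 + (11/4)x - 3/4
D f = -6x^5 - (5/4)x^4 + 2x
(E_{-1} + D) f = -x^6 - (1/4)x^5 - 15x^4 + (35/2)x^3 - (23/2)x^2 + (19/4)x - 3/4
(D ∘ S_{2} + (E_{-1} + D)) f = -x^6 - (1537/4)x^5 - 55x^4 + (35/2)x^3 - (23/2)x^2 + (51/4)x - 3/4


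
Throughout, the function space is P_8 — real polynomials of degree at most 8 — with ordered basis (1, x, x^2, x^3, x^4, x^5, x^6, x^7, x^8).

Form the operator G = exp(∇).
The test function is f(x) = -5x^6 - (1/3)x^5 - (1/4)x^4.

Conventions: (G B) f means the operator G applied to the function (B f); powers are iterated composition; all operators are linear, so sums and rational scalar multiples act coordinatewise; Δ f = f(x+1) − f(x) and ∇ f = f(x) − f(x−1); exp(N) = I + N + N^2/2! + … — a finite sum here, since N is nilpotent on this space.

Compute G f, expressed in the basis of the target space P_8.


order-1 term: -30x^5 + (220/3)x^4 - (293/3)x^3 + (439/6)x^2 - (88/3)x + 59/12
order-2 term: -75x^4 + (890/3)x^3 - (1033/2)x^2 + (1324/3)x - 607/4
order-3 term: -100x^3 + (1340/3)x^2 - 741x + 2659/6
order-4 term: -75x^2 + (895/3)x - 3863/12
order-5 term: -30x + 224/3
order-6 term: -5
the series for exp(∇) f terminates at order 6
exp(∇) f = -5x^6 - (91/3)x^5 - (23/12)x^4 + 99x^3 - (215/3)x^2 - (182/3)x + 529/12

the image equals g(x) = -5x^6 - (91/3)x^5 - (23/12)x^4 + 99x^3 - (215/3)x^2 - (182/3)x + 529/12


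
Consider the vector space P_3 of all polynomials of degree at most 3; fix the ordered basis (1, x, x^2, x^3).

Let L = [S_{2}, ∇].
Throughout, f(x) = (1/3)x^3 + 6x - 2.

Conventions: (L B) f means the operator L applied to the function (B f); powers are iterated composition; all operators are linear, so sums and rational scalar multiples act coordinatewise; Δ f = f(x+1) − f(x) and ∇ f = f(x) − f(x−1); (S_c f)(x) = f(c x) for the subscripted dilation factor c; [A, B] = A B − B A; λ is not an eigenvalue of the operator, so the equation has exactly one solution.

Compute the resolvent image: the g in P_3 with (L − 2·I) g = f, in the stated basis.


the result is g(x) = -(1/6)x^3 + x^2 - (13/2)x + 19/3

write g with unknown coordinates in the stated basis and equate coefficients in (L − 2·I) g = f
solving from the highest basis element down gives g = -(1/6)x^3 + x^2 - (13/2)x + 19/3
check: L g = 2x^2 - 7x + 32/3
so L g − 2·g = (1/3)x^3 + 6x - 2 = f ✓


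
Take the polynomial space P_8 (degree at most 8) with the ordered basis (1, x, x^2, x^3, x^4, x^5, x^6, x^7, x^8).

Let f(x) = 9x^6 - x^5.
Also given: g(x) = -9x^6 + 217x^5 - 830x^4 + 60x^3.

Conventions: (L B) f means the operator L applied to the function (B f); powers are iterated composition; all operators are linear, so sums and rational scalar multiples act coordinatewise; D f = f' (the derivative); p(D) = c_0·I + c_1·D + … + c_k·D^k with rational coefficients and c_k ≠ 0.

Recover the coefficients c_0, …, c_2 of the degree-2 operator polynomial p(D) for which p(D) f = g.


p(D) = -I + 4·D − 3·D^2, i.e. c_0 = -1, c_1 = 4, c_2 = -3

D^0 f = 9x^6 - x^5
D^1 f = 54x^5 - 5x^4
D^2 f = 270x^4 - 20x^3
matching coefficients of g against c_0 f + c_1 Df + … from the top degree down determines the c_i
solution: c_0 = -1, c_1 = 4, c_2 = -3


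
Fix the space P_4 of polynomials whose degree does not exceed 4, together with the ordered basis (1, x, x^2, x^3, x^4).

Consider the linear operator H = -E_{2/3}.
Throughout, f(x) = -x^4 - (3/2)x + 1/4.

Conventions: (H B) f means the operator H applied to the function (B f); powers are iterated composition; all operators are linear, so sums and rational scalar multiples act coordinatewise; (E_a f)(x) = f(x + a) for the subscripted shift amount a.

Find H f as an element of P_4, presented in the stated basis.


the result is g(x) = x^4 + (8/3)x^3 + (8/3)x^2 + (145/54)x + 307/324

E_{2/3} f = -x^4 - (8/3)x^3 - (8/3)x^2 - (145/54)x - 307/324
(-E_{2/3}) f = x^4 + (8/3)x^3 + (8/3)x^2 + (145/54)x + 307/324


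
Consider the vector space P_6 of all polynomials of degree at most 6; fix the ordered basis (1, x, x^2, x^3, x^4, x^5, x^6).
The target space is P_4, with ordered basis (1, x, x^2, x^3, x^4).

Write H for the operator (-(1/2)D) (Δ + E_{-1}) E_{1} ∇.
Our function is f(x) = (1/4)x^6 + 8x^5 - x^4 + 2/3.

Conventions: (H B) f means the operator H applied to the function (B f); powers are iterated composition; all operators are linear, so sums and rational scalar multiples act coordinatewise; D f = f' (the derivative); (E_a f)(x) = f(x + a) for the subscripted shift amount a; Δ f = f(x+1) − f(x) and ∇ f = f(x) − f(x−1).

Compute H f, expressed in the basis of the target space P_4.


the result is g(x) = -(15/4)x^4 - (175/2)x^3 - (333/2)x^2 - (2411/4)x - 1077/4

∇ f = (3/2)x^5 + (145/4)x^4 - 79x^3 + (329/4)x^2 - (85/2)x + 35/4
E_{1} ∇ f = (3/2)x^5 + (175/4)x^4 + 81x^3 + (311/4)x^2 + (75/2)x + 29/4
Δ (E_{1} ∇) f = (15/2)x^4 + 190x^3 + (1041/2)x^2 + 581x + 483/2
E_{-1} (E_{1} ∇) f = (3/2)x^5 + (145/4)x^4 - 79x^3 + (329/4)x^2 - (85/2)x + 35/4
(Δ + E_{-1}) (E_{1} ∇) f = (3/2)x^5 + (175/4)x^4 + 111x^3 + (2411/4)x^2 + (1077/2)x + 1001/4
D (Δ + E_{-1}) (E_{1} ∇) f = (15/2)x^4 + 175x^3 + 333x^2 + (2411/2)x + 1077/2
(-(1/2)D) (Δ + E_{-1}) (E_{1} ∇) f = -(15/4)x^4 - (175/2)x^3 - (333/2)x^2 - (2411/4)x - 1077/4


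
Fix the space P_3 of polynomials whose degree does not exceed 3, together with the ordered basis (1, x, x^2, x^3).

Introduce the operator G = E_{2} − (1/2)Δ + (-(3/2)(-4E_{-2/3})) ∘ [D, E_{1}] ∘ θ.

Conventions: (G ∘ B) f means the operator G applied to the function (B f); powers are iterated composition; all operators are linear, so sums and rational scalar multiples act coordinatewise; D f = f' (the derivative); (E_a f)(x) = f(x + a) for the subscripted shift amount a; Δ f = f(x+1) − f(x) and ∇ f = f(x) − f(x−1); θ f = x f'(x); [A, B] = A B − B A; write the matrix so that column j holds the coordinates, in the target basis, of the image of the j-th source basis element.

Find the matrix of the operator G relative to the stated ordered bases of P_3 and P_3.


the matrix is [[1, 3/2, 7/2, 15/2]; [0, 1, 3, 21/2]; [0, 0, 1, 9/2]; [0, 0, 0, 1]] (rows listed top to bottom)

image of 1: 1
image of x: x + 3/2
image of x^2: x^2 + 3x + 7/2
image of x^3: x^3 + (9/2)x^2 + (21/2)x + 15/2
each image's coordinates form column j of the matrix


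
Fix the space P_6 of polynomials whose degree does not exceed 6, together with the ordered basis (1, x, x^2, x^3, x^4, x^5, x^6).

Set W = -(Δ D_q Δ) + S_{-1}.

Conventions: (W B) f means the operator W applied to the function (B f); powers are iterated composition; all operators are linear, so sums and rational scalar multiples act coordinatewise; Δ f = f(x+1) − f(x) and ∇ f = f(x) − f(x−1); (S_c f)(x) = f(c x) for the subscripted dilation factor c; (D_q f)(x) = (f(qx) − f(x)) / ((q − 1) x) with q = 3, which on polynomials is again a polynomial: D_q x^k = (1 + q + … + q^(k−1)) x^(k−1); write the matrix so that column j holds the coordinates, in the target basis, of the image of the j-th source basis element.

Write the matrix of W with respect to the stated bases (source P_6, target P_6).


the matrix is [[1, 0, 0, -12, -76, -370, -1646]; [0, -1, 0, 0, -104, -860, -5224]; [0, 0, 1, 0, 0, -600, -6156]; [0, 0, 0, -1, 0, 0, -2904]; [0, 0, 0, 0, 1, 0, 0]; [0, 0, 0, 0, 0, -1, 0]; [0, 0, 0, 0, 0, 0, 1]] (rows listed top to bottom)

image of 1: 1
image of x: -x
image of x^2: x^2
image of x^3: -x^3 - 12
image of x^4: x^4 - 104x - 76
image of x^5: -x^5 - 600x^2 - 860x - 370
image of x^6: x^6 - 2904x^3 - 6156x^2 - 5224x - 1646
each image's coordinates form column j of the matrix


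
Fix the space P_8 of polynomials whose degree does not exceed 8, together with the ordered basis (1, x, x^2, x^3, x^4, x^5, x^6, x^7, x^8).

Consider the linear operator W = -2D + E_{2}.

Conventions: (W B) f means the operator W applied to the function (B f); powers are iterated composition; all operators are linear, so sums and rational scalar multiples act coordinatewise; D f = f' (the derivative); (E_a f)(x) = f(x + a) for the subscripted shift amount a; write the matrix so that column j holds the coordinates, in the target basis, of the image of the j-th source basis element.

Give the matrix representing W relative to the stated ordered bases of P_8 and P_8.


image of 1: 1
image of x: x
image of x^2: x^2 + 4
image of x^3: x^3 + 12x + 8
image of x^4: x^4 + 24x^2 + 32x + 16
image of x^5: x^5 + 40x^3 + 80x^2 + 80x + 32
image of x^6: x^6 + 60x^4 + 160x^3 + 240x^2 + 192x + 64
image of x^7: x^7 + 84x^5 + 280x^4 + 560x^3 + 672x^2 + 448x + 128
image of x^8: x^8 + 112x^6 + 448x^5 + 1120x^4 + 1792x^3 + 1792x^2 + 1024x + 256
each image's coordinates form column j of the matrix

the matrix is [[1, 0, 4, 8, 16, 32, 64, 128, 256]; [0, 1, 0, 12, 32, 80, 192, 448, 1024]; [0, 0, 1, 0, 24, 80, 240, 672, 1792]; [0, 0, 0, 1, 0, 40, 160, 560, 1792]; [0, 0, 0, 0, 1, 0, 60, 280, 1120]; [0, 0, 0, 0, 0, 1, 0, 84, 448]; [0, 0, 0, 0, 0, 0, 1, 0, 112]; [0, 0, 0, 0, 0, 0, 0, 1, 0]; [0, 0, 0, 0, 0, 0, 0, 0, 1]] (rows listed top to bottom)


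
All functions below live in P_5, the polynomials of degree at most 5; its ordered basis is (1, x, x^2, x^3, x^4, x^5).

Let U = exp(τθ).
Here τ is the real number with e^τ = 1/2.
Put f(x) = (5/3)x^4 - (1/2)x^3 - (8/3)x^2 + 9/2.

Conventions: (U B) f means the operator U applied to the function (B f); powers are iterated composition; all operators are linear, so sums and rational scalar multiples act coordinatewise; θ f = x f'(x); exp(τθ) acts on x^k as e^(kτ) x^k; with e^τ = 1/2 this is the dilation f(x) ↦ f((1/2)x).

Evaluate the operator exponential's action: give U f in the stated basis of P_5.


exp(τθ) x^k = e^(kτ) x^k; with e^τ = 1/2 this sends x^k to (1/2)^k x^k
x^2 ↦ 1/4 x^2
x^3 ↦ 1/8 x^3
x^4 ↦ 1/16 x^4
applying this coordinatewise to f: exp(τθ) f = (5/48)x^4 - (1/16)x^3 - (2/3)x^2 + 9/2

the image equals g(x) = (5/48)x^4 - (1/16)x^3 - (2/3)x^2 + 9/2


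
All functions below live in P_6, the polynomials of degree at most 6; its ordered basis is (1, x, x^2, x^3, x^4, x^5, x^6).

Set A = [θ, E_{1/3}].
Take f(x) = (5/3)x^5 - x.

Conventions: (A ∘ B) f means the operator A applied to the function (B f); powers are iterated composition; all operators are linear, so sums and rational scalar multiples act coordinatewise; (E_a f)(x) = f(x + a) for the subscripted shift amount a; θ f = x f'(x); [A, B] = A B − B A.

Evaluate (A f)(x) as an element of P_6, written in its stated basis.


the result is g(x) = -(25/9)x^4 - (100/27)x^3 - (50/27)x^2 - (100/243)x + 218/729

E_{1/3} f = (5/3)x^5 + (25/9)x^4 + (50/27)x^3 + (50/81)x^2 - (218/243)x - 238/729
θ E_{1/3} f = (25/3)x^5 + (100/9)x^4 + (50/9)x^3 + (100/81)x^2 - (218/243)x
θ f = (25/3)x^5 - x
E_{1/3} θ f = (25/3)x^5 + (125/9)x^4 + (250/27)x^3 + (250/81)x^2 - (118/243)x - 218/729
[θ, E_{1/3}] f = -(25/9)x^4 - (100/27)x^3 - (50/27)x^2 - (100/243)x + 218/729


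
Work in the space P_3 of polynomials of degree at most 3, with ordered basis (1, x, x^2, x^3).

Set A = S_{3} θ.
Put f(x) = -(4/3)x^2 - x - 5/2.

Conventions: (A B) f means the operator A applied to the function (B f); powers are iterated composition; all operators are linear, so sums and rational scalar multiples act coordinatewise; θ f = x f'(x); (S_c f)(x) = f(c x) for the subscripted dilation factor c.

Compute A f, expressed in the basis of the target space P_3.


g(x) = -24x^2 - 3x

θ f = -(8/3)x^2 - x
S_{3} θ f = -24x^2 - 3x


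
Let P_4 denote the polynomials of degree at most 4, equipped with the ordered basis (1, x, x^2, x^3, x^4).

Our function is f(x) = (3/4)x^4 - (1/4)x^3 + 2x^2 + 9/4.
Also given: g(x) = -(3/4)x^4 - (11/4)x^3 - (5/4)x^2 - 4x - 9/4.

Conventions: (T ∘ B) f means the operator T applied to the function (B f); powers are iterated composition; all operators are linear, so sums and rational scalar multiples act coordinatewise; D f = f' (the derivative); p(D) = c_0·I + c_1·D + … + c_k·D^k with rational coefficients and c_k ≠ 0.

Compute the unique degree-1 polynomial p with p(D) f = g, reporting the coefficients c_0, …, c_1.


D^0 f = (3/4)x^4 - (1/4)x^3 + 2x^2 + 9/4
D^1 f = 3x^3 - (3/4)x^2 + 4x
matching coefficients of g against c_0 f + c_1 Df + … from the top degree down determines the c_i
solution: c_0 = -1, c_1 = -1

p(D) = -I − D, i.e. c_0 = -1, c_1 = -1


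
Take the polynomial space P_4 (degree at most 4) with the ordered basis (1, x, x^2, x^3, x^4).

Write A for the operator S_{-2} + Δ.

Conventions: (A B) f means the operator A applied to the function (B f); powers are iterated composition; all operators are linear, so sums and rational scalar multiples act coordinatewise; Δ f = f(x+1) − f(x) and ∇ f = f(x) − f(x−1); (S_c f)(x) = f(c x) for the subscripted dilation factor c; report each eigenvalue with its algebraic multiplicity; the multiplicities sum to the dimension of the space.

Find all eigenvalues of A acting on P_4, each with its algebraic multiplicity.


image of 1: 1
image of x: -2x + 1
image of x^2: 4x^2 + 2x + 1
image of x^3: -8x^3 + 3x^2 + 3x + 1
image of x^4: 16x^4 + 4x^3 + 6x^2 + 4x + 1
the matrix is upper triangular; its diagonal is (1, -2, 4, -8, 16)
for a triangular matrix the eigenvalues are the diagonal entries, with algebraic multiplicity their repetition count

λ = -8 (multiplicity 1), λ = -2 (multiplicity 1), λ = 1 (multiplicity 1), λ = 4 (multiplicity 1), λ = 16 (multiplicity 1)


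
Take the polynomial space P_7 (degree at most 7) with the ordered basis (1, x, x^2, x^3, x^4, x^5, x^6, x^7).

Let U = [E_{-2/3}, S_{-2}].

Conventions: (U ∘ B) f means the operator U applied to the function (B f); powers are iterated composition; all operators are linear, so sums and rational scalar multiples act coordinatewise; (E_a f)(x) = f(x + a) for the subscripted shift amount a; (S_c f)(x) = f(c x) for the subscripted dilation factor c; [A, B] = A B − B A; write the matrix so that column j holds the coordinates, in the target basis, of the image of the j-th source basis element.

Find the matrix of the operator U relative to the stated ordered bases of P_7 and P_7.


image of 1: 0
image of x: 2
image of x^2: -8x + 4/3
image of x^3: 24x^2 - 8x + 8/3
image of x^4: -64x^3 + 32x^2 - (64/3)x + 80/27
image of x^5: 160x^4 - (320/3)x^3 + (320/3)x^2 - (800/27)x + 352/81
image of x^6: -384x^5 + 320x^4 - (1280/3)x^3 + (1600/9)x^2 - (1408/27)x + 448/81
image of x^7: 896x^6 - 896x^5 + (4480/3)x^4 - (22400/27)x^3 + (9856/27)x^2 - (6272/81)x + 5504/729
each image's coordinates form column j of the matrix

the matrix is [[0, 2, 4/3, 8/3, 80/27, 352/81, 448/81, 5504/729]; [0, 0, -8, -8, -64/3, -800/27, -1408/27, -6272/81]; [0, 0, 0, 24, 32, 320/3, 1600/9, 9856/27]; [0, 0, 0, 0, -64, -320/3, -1280/3, -22400/27]; [0, 0, 0, 0, 0, 160, 320, 4480/3]; [0, 0, 0, 0, 0, 0, -384, -896]; [0, 0, 0, 0, 0, 0, 0, 896]; [0, 0, 0, 0, 0, 0, 0, 0]] (rows listed top to bottom)


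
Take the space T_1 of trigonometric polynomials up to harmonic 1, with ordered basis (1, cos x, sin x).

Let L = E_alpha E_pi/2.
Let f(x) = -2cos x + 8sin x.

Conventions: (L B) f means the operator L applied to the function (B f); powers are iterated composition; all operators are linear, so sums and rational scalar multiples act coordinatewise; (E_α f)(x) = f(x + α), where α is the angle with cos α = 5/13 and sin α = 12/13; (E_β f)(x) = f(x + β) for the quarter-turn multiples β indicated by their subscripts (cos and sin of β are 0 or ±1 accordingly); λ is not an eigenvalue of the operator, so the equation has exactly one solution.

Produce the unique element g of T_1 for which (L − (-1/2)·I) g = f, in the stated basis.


write g with unknown coordinates in the stated basis and equate coefficients in (L − (-1/2)·I) g = f
solving from the highest basis element down gives g = -(116/17)cos x - (216/17)sin x
check: L g = (24/17)cos x + (244/17)sin x
so L g − (-1/2)·g = -2cos x + 8sin x = f ✓

the result is g(x) = -(116/17)cos x - (216/17)sin x


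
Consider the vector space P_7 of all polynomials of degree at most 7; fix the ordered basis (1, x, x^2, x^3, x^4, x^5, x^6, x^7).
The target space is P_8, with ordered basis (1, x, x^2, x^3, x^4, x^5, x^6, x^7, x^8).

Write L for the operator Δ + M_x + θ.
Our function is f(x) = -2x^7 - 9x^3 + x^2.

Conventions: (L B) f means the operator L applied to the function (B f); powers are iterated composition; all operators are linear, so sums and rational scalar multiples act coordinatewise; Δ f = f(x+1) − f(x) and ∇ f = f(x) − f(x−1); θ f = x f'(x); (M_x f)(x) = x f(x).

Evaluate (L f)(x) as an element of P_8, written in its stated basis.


g(x) = -2x^8 - 14x^7 - 14x^6 - 42x^5 - 79x^4 - 96x^3 - 67x^2 - 39x - 10

Δ f = -14x^6 - 42x^5 - 70x^4 - 70x^3 - 69x^2 - 39x - 10
M_x f = -2x^8 - 9x^4 + x^3
θ f = -14x^7 - 27x^3 + 2x^2
(Δ + M_x + θ) f = -2x^8 - 14x^7 - 14x^6 - 42x^5 - 79x^4 - 96x^3 - 67x^2 - 39x - 10


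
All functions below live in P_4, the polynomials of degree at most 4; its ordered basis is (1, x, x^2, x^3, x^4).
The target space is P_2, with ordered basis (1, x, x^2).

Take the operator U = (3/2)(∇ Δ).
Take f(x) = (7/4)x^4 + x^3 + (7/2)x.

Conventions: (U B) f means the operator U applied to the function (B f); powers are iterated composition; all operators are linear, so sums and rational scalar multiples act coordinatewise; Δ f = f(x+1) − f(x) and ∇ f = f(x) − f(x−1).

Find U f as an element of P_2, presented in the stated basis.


the result is g(x) = (63/2)x^2 + 9x + 21/4

Δ f = 7x^3 + (27/2)x^2 + 10x + 25/4
∇ Δ f = 21x^2 + 6x + 7/2
((3/2)(∇ Δ)) f = (63/2)x^2 + 9x + 21/4


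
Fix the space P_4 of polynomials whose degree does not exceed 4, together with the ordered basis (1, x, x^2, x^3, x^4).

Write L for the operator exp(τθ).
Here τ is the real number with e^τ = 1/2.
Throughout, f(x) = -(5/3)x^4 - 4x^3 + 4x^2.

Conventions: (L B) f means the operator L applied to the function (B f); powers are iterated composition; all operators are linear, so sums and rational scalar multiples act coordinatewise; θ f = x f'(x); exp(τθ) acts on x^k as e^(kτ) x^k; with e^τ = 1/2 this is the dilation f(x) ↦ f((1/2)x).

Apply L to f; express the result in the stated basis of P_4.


g(x) = -(5/48)x^4 - (1/2)x^3 + x^2

exp(τθ) x^k = e^(kτ) x^k; with e^τ = 1/2 this sends x^k to (1/2)^k x^k
x^2 ↦ 1/4 x^2
x^3 ↦ 1/8 x^3
x^4 ↦ 1/16 x^4
applying this coordinatewise to f: exp(τθ) f = -(5/48)x^4 - (1/2)x^3 + x^2


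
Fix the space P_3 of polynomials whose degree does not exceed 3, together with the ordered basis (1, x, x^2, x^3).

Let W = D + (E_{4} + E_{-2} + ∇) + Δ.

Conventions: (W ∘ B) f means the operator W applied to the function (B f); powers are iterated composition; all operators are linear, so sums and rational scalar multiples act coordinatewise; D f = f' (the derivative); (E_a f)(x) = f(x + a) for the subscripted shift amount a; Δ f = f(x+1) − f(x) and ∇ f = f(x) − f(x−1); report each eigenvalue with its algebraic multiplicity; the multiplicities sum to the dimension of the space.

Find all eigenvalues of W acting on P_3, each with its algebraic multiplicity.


image of 1: 2
image of x: 2x + 5
image of x^2: 2x^2 + 10x + 20
image of x^3: 2x^3 + 15x^2 + 60x + 58
the matrix is upper triangular; its diagonal is (2, 2, 2, 2)
for a triangular matrix the eigenvalues are the diagonal entries, with algebraic multiplicity their repetition count

λ = 2 (multiplicity 4)
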